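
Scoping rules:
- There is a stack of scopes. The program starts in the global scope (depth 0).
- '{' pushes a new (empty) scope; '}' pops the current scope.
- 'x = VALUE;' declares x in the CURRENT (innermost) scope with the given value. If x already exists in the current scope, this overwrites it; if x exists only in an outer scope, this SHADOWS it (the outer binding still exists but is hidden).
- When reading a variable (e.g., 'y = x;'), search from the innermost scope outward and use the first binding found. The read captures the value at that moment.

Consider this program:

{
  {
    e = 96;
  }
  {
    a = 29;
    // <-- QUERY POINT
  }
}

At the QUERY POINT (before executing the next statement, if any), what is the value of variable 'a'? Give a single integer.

Step 1: enter scope (depth=1)
Step 2: enter scope (depth=2)
Step 3: declare e=96 at depth 2
Step 4: exit scope (depth=1)
Step 5: enter scope (depth=2)
Step 6: declare a=29 at depth 2
Visible at query point: a=29

Answer: 29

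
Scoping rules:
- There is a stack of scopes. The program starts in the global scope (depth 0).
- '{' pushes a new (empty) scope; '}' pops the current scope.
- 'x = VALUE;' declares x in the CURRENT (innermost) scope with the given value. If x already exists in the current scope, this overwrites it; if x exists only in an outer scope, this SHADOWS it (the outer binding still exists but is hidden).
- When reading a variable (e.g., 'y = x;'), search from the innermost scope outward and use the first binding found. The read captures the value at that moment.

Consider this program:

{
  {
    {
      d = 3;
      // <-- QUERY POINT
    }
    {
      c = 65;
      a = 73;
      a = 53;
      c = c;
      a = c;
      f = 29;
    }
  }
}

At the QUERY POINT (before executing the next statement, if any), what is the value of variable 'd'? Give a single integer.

Answer: 3

Derivation:
Step 1: enter scope (depth=1)
Step 2: enter scope (depth=2)
Step 3: enter scope (depth=3)
Step 4: declare d=3 at depth 3
Visible at query point: d=3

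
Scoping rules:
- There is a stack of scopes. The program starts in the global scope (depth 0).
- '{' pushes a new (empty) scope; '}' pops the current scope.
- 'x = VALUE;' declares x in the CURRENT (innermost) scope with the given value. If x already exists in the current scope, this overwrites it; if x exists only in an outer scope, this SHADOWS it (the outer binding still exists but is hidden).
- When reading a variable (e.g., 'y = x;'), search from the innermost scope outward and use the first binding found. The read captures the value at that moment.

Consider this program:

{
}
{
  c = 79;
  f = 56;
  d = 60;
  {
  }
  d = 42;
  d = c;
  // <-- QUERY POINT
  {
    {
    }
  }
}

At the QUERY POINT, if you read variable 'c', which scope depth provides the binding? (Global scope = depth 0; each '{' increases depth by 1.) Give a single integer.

Answer: 1

Derivation:
Step 1: enter scope (depth=1)
Step 2: exit scope (depth=0)
Step 3: enter scope (depth=1)
Step 4: declare c=79 at depth 1
Step 5: declare f=56 at depth 1
Step 6: declare d=60 at depth 1
Step 7: enter scope (depth=2)
Step 8: exit scope (depth=1)
Step 9: declare d=42 at depth 1
Step 10: declare d=(read c)=79 at depth 1
Visible at query point: c=79 d=79 f=56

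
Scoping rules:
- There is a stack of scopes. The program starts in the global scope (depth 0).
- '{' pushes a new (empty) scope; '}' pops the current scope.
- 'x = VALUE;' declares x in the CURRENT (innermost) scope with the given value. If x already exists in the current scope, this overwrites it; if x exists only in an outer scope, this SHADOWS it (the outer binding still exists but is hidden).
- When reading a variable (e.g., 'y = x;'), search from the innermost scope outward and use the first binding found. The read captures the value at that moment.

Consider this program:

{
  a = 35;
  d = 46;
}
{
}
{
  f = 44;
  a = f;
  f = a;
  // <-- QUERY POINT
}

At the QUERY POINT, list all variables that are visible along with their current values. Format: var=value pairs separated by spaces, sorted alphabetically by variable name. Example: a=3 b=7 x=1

Answer: a=44 f=44

Derivation:
Step 1: enter scope (depth=1)
Step 2: declare a=35 at depth 1
Step 3: declare d=46 at depth 1
Step 4: exit scope (depth=0)
Step 5: enter scope (depth=1)
Step 6: exit scope (depth=0)
Step 7: enter scope (depth=1)
Step 8: declare f=44 at depth 1
Step 9: declare a=(read f)=44 at depth 1
Step 10: declare f=(read a)=44 at depth 1
Visible at query point: a=44 f=44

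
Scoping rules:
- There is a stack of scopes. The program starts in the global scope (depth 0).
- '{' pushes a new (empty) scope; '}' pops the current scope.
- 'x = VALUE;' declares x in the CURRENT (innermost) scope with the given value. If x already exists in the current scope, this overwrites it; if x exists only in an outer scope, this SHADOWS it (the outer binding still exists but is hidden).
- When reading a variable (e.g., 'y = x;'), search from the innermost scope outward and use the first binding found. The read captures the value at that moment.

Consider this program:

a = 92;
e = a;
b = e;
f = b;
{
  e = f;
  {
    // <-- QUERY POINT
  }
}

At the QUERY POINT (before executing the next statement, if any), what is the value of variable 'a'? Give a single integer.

Step 1: declare a=92 at depth 0
Step 2: declare e=(read a)=92 at depth 0
Step 3: declare b=(read e)=92 at depth 0
Step 4: declare f=(read b)=92 at depth 0
Step 5: enter scope (depth=1)
Step 6: declare e=(read f)=92 at depth 1
Step 7: enter scope (depth=2)
Visible at query point: a=92 b=92 e=92 f=92

Answer: 92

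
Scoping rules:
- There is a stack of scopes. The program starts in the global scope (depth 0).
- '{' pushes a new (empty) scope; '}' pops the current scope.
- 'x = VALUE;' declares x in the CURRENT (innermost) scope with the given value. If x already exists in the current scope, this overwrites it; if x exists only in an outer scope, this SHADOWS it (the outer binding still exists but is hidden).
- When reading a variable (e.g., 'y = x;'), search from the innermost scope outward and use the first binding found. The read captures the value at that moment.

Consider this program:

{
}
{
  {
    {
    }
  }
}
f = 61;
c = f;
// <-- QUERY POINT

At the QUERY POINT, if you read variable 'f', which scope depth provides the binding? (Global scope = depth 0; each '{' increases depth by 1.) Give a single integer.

Answer: 0

Derivation:
Step 1: enter scope (depth=1)
Step 2: exit scope (depth=0)
Step 3: enter scope (depth=1)
Step 4: enter scope (depth=2)
Step 5: enter scope (depth=3)
Step 6: exit scope (depth=2)
Step 7: exit scope (depth=1)
Step 8: exit scope (depth=0)
Step 9: declare f=61 at depth 0
Step 10: declare c=(read f)=61 at depth 0
Visible at query point: c=61 f=61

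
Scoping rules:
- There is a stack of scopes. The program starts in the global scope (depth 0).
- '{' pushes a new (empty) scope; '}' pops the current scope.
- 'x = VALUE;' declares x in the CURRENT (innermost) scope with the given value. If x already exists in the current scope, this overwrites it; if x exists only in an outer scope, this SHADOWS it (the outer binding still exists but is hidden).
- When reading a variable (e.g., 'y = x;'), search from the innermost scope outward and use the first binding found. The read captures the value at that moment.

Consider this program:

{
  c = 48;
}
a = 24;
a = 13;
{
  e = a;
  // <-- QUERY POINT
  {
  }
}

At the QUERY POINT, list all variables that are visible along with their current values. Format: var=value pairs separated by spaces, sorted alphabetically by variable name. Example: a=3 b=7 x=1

Answer: a=13 e=13

Derivation:
Step 1: enter scope (depth=1)
Step 2: declare c=48 at depth 1
Step 3: exit scope (depth=0)
Step 4: declare a=24 at depth 0
Step 5: declare a=13 at depth 0
Step 6: enter scope (depth=1)
Step 7: declare e=(read a)=13 at depth 1
Visible at query point: a=13 e=13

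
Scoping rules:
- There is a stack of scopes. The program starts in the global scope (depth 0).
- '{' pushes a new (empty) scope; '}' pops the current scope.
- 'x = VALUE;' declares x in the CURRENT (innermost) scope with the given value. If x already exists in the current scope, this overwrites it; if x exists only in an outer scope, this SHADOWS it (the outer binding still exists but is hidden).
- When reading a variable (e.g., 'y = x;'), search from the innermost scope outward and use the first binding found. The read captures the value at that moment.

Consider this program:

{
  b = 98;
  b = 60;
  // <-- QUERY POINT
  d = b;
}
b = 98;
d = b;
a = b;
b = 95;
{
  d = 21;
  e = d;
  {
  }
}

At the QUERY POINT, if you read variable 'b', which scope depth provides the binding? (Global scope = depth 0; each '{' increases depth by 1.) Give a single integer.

Answer: 1

Derivation:
Step 1: enter scope (depth=1)
Step 2: declare b=98 at depth 1
Step 3: declare b=60 at depth 1
Visible at query point: b=60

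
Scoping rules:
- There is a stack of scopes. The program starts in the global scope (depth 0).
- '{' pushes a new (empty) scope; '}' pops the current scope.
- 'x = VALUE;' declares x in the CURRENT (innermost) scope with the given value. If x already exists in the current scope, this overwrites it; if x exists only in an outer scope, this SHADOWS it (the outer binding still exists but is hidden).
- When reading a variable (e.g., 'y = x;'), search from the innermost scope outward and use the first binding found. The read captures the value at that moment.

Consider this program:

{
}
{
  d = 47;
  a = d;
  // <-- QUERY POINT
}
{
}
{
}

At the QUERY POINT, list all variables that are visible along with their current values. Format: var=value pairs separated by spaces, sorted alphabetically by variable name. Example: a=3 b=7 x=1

Answer: a=47 d=47

Derivation:
Step 1: enter scope (depth=1)
Step 2: exit scope (depth=0)
Step 3: enter scope (depth=1)
Step 4: declare d=47 at depth 1
Step 5: declare a=(read d)=47 at depth 1
Visible at query point: a=47 d=47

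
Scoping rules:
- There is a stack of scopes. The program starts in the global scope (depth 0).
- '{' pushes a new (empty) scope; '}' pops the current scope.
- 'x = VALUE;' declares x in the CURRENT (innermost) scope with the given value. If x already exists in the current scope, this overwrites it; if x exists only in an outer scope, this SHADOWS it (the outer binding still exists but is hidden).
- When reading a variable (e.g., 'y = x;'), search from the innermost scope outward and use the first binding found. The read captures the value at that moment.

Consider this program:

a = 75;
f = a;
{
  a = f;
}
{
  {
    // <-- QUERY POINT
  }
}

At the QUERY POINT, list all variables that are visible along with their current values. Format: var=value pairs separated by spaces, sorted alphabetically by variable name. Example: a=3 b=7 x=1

Answer: a=75 f=75

Derivation:
Step 1: declare a=75 at depth 0
Step 2: declare f=(read a)=75 at depth 0
Step 3: enter scope (depth=1)
Step 4: declare a=(read f)=75 at depth 1
Step 5: exit scope (depth=0)
Step 6: enter scope (depth=1)
Step 7: enter scope (depth=2)
Visible at query point: a=75 f=75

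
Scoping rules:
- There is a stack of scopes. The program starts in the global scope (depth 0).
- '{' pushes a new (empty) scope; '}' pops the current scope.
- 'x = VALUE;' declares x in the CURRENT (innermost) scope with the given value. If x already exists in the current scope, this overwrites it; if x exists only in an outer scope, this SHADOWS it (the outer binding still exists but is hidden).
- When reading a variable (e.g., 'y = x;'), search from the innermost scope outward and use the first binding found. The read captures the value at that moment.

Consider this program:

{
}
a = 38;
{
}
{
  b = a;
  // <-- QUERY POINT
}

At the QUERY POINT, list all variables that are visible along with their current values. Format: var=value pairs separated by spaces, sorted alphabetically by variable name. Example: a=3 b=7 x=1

Step 1: enter scope (depth=1)
Step 2: exit scope (depth=0)
Step 3: declare a=38 at depth 0
Step 4: enter scope (depth=1)
Step 5: exit scope (depth=0)
Step 6: enter scope (depth=1)
Step 7: declare b=(read a)=38 at depth 1
Visible at query point: a=38 b=38

Answer: a=38 b=38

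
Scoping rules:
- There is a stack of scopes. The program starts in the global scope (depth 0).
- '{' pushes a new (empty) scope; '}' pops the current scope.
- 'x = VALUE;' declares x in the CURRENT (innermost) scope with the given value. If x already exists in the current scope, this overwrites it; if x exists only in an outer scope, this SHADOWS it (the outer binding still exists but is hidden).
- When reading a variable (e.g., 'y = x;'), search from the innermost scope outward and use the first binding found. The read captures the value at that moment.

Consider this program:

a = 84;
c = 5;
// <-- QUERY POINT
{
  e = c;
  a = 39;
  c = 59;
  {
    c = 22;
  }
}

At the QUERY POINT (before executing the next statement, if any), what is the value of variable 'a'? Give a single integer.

Answer: 84

Derivation:
Step 1: declare a=84 at depth 0
Step 2: declare c=5 at depth 0
Visible at query point: a=84 c=5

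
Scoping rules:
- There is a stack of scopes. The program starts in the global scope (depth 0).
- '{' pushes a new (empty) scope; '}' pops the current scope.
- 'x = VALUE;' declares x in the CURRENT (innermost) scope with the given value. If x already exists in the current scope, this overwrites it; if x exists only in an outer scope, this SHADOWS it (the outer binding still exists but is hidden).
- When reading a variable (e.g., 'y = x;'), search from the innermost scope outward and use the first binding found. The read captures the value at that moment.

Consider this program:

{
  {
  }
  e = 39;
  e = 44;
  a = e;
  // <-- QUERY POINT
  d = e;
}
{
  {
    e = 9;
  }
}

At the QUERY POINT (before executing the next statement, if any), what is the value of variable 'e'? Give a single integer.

Answer: 44

Derivation:
Step 1: enter scope (depth=1)
Step 2: enter scope (depth=2)
Step 3: exit scope (depth=1)
Step 4: declare e=39 at depth 1
Step 5: declare e=44 at depth 1
Step 6: declare a=(read e)=44 at depth 1
Visible at query point: a=44 e=44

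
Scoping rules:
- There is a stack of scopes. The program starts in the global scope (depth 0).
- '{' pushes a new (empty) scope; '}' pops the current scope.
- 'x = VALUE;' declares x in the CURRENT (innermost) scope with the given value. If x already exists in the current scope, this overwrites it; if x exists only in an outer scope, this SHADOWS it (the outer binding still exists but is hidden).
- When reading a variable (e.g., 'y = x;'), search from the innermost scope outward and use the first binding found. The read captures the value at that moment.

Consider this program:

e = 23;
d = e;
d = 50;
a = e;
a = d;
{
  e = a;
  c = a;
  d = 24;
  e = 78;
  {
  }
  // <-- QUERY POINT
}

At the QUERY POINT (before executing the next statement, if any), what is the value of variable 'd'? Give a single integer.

Answer: 24

Derivation:
Step 1: declare e=23 at depth 0
Step 2: declare d=(read e)=23 at depth 0
Step 3: declare d=50 at depth 0
Step 4: declare a=(read e)=23 at depth 0
Step 5: declare a=(read d)=50 at depth 0
Step 6: enter scope (depth=1)
Step 7: declare e=(read a)=50 at depth 1
Step 8: declare c=(read a)=50 at depth 1
Step 9: declare d=24 at depth 1
Step 10: declare e=78 at depth 1
Step 11: enter scope (depth=2)
Step 12: exit scope (depth=1)
Visible at query point: a=50 c=50 d=24 e=78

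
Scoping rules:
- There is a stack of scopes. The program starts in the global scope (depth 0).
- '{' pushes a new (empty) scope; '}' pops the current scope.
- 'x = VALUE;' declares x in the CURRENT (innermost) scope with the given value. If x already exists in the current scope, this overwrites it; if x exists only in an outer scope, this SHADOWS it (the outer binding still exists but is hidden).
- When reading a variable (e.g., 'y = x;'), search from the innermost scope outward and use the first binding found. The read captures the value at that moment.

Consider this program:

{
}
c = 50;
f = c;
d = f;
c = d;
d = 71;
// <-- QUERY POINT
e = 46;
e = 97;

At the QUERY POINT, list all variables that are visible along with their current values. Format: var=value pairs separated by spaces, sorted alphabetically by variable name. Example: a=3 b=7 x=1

Answer: c=50 d=71 f=50

Derivation:
Step 1: enter scope (depth=1)
Step 2: exit scope (depth=0)
Step 3: declare c=50 at depth 0
Step 4: declare f=(read c)=50 at depth 0
Step 5: declare d=(read f)=50 at depth 0
Step 6: declare c=(read d)=50 at depth 0
Step 7: declare d=71 at depth 0
Visible at query point: c=50 d=71 f=50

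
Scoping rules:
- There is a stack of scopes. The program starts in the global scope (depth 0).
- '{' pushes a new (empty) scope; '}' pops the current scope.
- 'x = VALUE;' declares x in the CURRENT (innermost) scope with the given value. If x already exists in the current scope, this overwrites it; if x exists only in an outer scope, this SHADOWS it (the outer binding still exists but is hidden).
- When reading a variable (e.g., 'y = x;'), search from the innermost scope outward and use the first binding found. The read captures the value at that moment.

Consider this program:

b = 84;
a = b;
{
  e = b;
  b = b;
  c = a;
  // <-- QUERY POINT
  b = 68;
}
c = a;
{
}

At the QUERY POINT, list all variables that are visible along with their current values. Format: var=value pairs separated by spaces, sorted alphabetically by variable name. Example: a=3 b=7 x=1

Step 1: declare b=84 at depth 0
Step 2: declare a=(read b)=84 at depth 0
Step 3: enter scope (depth=1)
Step 4: declare e=(read b)=84 at depth 1
Step 5: declare b=(read b)=84 at depth 1
Step 6: declare c=(read a)=84 at depth 1
Visible at query point: a=84 b=84 c=84 e=84

Answer: a=84 b=84 c=84 e=84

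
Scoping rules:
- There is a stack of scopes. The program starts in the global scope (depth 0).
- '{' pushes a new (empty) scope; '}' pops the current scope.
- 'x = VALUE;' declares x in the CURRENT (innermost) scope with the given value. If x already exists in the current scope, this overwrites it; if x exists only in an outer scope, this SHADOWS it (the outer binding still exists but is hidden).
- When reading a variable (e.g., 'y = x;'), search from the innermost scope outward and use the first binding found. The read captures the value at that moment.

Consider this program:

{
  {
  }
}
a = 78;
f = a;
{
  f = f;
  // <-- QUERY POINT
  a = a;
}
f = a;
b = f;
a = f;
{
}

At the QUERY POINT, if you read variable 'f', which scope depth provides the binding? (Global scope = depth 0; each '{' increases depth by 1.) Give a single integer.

Step 1: enter scope (depth=1)
Step 2: enter scope (depth=2)
Step 3: exit scope (depth=1)
Step 4: exit scope (depth=0)
Step 5: declare a=78 at depth 0
Step 6: declare f=(read a)=78 at depth 0
Step 7: enter scope (depth=1)
Step 8: declare f=(read f)=78 at depth 1
Visible at query point: a=78 f=78

Answer: 1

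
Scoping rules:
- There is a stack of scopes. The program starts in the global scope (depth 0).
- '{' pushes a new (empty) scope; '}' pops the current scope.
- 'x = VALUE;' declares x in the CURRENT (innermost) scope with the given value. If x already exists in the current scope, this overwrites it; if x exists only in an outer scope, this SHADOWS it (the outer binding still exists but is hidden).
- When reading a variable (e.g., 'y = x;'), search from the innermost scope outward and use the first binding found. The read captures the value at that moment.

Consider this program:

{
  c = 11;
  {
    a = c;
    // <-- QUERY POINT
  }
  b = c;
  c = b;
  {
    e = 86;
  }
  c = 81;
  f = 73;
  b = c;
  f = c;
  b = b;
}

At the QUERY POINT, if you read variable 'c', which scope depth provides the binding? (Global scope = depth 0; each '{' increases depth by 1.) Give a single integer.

Step 1: enter scope (depth=1)
Step 2: declare c=11 at depth 1
Step 3: enter scope (depth=2)
Step 4: declare a=(read c)=11 at depth 2
Visible at query point: a=11 c=11

Answer: 1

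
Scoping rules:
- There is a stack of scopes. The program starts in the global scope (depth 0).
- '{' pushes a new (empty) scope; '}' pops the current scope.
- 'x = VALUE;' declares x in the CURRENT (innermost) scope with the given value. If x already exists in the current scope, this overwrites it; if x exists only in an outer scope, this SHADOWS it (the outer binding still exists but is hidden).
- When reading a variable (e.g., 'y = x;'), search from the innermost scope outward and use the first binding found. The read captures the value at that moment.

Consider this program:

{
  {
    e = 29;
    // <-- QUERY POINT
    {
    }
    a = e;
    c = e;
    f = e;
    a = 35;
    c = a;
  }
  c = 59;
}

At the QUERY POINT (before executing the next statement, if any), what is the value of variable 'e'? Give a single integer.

Step 1: enter scope (depth=1)
Step 2: enter scope (depth=2)
Step 3: declare e=29 at depth 2
Visible at query point: e=29

Answer: 29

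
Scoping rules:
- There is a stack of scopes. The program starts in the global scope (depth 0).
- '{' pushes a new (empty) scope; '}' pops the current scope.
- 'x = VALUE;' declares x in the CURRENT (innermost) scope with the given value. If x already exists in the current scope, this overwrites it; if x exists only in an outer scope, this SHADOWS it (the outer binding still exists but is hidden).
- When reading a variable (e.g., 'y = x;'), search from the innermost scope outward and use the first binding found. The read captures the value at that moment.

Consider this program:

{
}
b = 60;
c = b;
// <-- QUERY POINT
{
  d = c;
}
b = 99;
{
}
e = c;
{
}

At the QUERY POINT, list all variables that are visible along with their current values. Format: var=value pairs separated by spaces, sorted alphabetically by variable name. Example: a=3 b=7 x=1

Step 1: enter scope (depth=1)
Step 2: exit scope (depth=0)
Step 3: declare b=60 at depth 0
Step 4: declare c=(read b)=60 at depth 0
Visible at query point: b=60 c=60

Answer: b=60 c=60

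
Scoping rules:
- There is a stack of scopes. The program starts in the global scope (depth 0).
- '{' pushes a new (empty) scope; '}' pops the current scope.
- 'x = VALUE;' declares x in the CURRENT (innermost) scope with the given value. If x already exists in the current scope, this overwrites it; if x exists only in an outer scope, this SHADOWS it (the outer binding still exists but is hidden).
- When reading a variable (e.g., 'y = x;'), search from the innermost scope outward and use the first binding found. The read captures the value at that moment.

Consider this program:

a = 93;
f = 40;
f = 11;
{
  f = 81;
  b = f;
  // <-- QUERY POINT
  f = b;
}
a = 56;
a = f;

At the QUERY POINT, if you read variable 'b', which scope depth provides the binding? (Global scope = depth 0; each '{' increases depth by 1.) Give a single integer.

Answer: 1

Derivation:
Step 1: declare a=93 at depth 0
Step 2: declare f=40 at depth 0
Step 3: declare f=11 at depth 0
Step 4: enter scope (depth=1)
Step 5: declare f=81 at depth 1
Step 6: declare b=(read f)=81 at depth 1
Visible at query point: a=93 b=81 f=81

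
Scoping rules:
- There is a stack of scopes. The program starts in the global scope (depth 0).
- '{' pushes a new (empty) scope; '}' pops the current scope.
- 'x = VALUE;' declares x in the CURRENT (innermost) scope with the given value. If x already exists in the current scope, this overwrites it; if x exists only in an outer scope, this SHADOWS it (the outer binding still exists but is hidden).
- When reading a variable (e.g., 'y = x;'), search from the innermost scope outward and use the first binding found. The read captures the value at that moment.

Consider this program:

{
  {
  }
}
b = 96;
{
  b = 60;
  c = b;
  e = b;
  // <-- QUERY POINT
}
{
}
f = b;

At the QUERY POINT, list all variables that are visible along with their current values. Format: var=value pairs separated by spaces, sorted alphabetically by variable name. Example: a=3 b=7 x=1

Step 1: enter scope (depth=1)
Step 2: enter scope (depth=2)
Step 3: exit scope (depth=1)
Step 4: exit scope (depth=0)
Step 5: declare b=96 at depth 0
Step 6: enter scope (depth=1)
Step 7: declare b=60 at depth 1
Step 8: declare c=(read b)=60 at depth 1
Step 9: declare e=(read b)=60 at depth 1
Visible at query point: b=60 c=60 e=60

Answer: b=60 c=60 e=60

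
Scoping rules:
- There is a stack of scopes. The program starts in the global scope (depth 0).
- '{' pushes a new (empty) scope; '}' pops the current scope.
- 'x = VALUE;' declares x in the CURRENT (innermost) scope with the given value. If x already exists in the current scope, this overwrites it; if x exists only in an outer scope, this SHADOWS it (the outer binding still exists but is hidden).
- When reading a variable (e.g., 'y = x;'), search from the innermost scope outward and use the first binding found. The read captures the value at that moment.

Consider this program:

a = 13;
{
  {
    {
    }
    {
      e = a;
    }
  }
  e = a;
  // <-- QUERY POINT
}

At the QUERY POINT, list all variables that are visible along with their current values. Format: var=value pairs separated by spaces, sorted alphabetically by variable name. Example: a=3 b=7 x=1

Step 1: declare a=13 at depth 0
Step 2: enter scope (depth=1)
Step 3: enter scope (depth=2)
Step 4: enter scope (depth=3)
Step 5: exit scope (depth=2)
Step 6: enter scope (depth=3)
Step 7: declare e=(read a)=13 at depth 3
Step 8: exit scope (depth=2)
Step 9: exit scope (depth=1)
Step 10: declare e=(read a)=13 at depth 1
Visible at query point: a=13 e=13

Answer: a=13 e=13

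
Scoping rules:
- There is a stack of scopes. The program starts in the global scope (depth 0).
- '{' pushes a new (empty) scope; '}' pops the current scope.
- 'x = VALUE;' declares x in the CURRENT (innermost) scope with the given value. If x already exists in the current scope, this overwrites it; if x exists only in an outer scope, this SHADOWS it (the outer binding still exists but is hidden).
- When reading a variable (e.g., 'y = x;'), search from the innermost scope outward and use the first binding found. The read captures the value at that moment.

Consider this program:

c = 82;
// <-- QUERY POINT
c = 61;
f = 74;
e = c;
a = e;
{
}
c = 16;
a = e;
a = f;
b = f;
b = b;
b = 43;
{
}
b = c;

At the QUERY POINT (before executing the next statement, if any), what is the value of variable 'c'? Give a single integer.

Answer: 82

Derivation:
Step 1: declare c=82 at depth 0
Visible at query point: c=82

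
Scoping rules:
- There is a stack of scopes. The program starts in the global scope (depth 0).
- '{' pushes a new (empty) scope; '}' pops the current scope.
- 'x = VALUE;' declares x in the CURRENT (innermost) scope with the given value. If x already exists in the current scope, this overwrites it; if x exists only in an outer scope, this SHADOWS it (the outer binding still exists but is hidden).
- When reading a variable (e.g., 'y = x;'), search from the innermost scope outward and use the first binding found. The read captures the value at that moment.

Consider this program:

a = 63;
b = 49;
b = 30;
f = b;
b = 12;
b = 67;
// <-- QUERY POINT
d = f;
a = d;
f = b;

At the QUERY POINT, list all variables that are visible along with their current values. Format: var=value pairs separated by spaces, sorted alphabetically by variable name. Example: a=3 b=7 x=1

Step 1: declare a=63 at depth 0
Step 2: declare b=49 at depth 0
Step 3: declare b=30 at depth 0
Step 4: declare f=(read b)=30 at depth 0
Step 5: declare b=12 at depth 0
Step 6: declare b=67 at depth 0
Visible at query point: a=63 b=67 f=30

Answer: a=63 b=67 f=30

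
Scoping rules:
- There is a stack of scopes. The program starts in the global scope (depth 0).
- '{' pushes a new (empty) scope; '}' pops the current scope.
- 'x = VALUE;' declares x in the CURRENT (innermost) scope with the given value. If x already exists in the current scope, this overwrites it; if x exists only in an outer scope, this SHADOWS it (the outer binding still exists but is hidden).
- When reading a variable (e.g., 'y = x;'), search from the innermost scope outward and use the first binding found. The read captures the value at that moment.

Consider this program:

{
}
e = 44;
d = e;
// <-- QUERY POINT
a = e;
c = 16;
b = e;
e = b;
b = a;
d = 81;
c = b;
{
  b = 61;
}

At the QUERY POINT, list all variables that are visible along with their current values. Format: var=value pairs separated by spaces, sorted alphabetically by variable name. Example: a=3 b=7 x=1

Answer: d=44 e=44

Derivation:
Step 1: enter scope (depth=1)
Step 2: exit scope (depth=0)
Step 3: declare e=44 at depth 0
Step 4: declare d=(read e)=44 at depth 0
Visible at query point: d=44 e=44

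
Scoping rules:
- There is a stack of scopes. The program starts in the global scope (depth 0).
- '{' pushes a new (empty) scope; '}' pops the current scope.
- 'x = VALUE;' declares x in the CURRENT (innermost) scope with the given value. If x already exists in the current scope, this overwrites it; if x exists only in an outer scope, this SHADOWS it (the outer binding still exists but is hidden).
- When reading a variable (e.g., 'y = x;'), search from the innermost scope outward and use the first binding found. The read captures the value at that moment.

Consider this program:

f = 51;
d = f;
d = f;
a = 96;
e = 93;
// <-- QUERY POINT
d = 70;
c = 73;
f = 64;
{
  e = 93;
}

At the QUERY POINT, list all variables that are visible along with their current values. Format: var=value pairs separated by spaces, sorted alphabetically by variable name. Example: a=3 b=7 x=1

Answer: a=96 d=51 e=93 f=51

Derivation:
Step 1: declare f=51 at depth 0
Step 2: declare d=(read f)=51 at depth 0
Step 3: declare d=(read f)=51 at depth 0
Step 4: declare a=96 at depth 0
Step 5: declare e=93 at depth 0
Visible at query point: a=96 d=51 e=93 f=51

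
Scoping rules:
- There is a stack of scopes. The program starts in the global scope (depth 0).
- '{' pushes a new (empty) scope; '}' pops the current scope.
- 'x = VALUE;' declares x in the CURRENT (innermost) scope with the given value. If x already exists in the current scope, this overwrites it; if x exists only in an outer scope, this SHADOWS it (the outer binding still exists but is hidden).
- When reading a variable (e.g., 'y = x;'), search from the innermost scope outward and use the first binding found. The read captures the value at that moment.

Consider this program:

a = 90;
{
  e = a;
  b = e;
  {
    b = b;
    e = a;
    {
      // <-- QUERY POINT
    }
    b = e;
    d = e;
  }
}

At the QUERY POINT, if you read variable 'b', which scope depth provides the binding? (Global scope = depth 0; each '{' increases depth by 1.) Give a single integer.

Step 1: declare a=90 at depth 0
Step 2: enter scope (depth=1)
Step 3: declare e=(read a)=90 at depth 1
Step 4: declare b=(read e)=90 at depth 1
Step 5: enter scope (depth=2)
Step 6: declare b=(read b)=90 at depth 2
Step 7: declare e=(read a)=90 at depth 2
Step 8: enter scope (depth=3)
Visible at query point: a=90 b=90 e=90

Answer: 2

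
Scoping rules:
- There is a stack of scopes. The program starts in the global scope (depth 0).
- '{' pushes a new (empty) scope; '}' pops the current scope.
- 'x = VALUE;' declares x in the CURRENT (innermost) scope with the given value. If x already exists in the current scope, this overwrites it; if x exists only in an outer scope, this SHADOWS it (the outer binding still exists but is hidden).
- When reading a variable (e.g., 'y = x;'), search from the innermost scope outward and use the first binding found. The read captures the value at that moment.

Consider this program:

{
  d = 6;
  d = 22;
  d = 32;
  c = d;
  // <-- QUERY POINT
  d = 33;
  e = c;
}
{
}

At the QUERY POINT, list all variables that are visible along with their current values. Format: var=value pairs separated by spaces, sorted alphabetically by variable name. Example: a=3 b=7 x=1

Answer: c=32 d=32

Derivation:
Step 1: enter scope (depth=1)
Step 2: declare d=6 at depth 1
Step 3: declare d=22 at depth 1
Step 4: declare d=32 at depth 1
Step 5: declare c=(read d)=32 at depth 1
Visible at query point: c=32 d=32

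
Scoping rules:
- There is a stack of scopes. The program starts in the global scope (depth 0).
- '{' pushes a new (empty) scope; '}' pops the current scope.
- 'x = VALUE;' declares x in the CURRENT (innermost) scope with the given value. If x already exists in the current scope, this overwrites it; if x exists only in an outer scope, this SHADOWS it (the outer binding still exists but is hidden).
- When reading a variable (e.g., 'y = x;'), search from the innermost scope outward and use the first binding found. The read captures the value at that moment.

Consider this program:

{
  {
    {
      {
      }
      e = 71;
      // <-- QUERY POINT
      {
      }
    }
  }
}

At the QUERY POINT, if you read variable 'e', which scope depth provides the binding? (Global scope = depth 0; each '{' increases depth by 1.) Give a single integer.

Answer: 3

Derivation:
Step 1: enter scope (depth=1)
Step 2: enter scope (depth=2)
Step 3: enter scope (depth=3)
Step 4: enter scope (depth=4)
Step 5: exit scope (depth=3)
Step 6: declare e=71 at depth 3
Visible at query point: e=71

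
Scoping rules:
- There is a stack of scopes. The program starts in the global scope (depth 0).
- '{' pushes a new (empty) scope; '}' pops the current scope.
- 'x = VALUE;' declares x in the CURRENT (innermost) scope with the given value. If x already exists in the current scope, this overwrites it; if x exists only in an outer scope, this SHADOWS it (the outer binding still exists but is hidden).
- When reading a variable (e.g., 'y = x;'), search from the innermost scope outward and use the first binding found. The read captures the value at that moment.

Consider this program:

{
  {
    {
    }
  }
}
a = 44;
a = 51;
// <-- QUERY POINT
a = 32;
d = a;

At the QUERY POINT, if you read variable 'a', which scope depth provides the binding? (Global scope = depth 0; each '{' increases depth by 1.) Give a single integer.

Answer: 0

Derivation:
Step 1: enter scope (depth=1)
Step 2: enter scope (depth=2)
Step 3: enter scope (depth=3)
Step 4: exit scope (depth=2)
Step 5: exit scope (depth=1)
Step 6: exit scope (depth=0)
Step 7: declare a=44 at depth 0
Step 8: declare a=51 at depth 0
Visible at query point: a=51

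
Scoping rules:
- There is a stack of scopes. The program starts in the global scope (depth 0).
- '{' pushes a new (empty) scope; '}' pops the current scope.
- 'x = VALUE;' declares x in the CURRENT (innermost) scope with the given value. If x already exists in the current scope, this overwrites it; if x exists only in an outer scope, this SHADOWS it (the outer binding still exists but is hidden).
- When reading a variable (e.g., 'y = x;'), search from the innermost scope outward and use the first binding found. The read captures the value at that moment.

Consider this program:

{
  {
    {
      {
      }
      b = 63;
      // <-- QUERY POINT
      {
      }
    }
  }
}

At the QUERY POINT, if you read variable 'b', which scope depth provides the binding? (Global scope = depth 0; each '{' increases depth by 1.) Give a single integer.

Step 1: enter scope (depth=1)
Step 2: enter scope (depth=2)
Step 3: enter scope (depth=3)
Step 4: enter scope (depth=4)
Step 5: exit scope (depth=3)
Step 6: declare b=63 at depth 3
Visible at query point: b=63

Answer: 3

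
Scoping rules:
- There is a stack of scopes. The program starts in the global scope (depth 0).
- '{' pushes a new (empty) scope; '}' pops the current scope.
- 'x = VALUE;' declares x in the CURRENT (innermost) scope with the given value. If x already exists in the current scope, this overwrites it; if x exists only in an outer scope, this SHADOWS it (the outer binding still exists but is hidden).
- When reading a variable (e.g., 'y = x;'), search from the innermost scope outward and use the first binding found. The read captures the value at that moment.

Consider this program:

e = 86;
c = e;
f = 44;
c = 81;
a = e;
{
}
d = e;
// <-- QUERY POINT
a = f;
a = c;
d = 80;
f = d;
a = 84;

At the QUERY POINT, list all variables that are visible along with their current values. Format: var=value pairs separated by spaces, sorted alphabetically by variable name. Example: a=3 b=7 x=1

Step 1: declare e=86 at depth 0
Step 2: declare c=(read e)=86 at depth 0
Step 3: declare f=44 at depth 0
Step 4: declare c=81 at depth 0
Step 5: declare a=(read e)=86 at depth 0
Step 6: enter scope (depth=1)
Step 7: exit scope (depth=0)
Step 8: declare d=(read e)=86 at depth 0
Visible at query point: a=86 c=81 d=86 e=86 f=44

Answer: a=86 c=81 d=86 e=86 f=44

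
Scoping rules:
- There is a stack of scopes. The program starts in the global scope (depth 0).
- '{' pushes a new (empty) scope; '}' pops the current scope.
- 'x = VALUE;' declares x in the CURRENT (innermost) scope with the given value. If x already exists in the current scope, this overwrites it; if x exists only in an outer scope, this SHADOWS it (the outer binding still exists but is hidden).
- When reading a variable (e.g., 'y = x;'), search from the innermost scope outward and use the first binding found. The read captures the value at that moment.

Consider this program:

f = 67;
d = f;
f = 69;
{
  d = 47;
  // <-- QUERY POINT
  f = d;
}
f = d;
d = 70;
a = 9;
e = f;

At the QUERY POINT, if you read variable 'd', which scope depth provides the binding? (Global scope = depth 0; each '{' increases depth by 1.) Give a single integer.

Answer: 1

Derivation:
Step 1: declare f=67 at depth 0
Step 2: declare d=(read f)=67 at depth 0
Step 3: declare f=69 at depth 0
Step 4: enter scope (depth=1)
Step 5: declare d=47 at depth 1
Visible at query point: d=47 f=69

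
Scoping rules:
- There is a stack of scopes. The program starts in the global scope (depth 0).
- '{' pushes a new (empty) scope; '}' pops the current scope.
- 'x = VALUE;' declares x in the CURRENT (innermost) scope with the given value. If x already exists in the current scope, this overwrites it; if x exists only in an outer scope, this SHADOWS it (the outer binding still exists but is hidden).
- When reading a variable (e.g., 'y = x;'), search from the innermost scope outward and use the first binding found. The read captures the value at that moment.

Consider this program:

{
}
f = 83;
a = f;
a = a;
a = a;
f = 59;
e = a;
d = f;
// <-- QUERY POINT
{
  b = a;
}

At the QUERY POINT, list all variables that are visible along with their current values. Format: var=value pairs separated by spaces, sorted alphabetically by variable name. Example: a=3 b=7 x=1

Step 1: enter scope (depth=1)
Step 2: exit scope (depth=0)
Step 3: declare f=83 at depth 0
Step 4: declare a=(read f)=83 at depth 0
Step 5: declare a=(read a)=83 at depth 0
Step 6: declare a=(read a)=83 at depth 0
Step 7: declare f=59 at depth 0
Step 8: declare e=(read a)=83 at depth 0
Step 9: declare d=(read f)=59 at depth 0
Visible at query point: a=83 d=59 e=83 f=59

Answer: a=83 d=59 e=83 f=59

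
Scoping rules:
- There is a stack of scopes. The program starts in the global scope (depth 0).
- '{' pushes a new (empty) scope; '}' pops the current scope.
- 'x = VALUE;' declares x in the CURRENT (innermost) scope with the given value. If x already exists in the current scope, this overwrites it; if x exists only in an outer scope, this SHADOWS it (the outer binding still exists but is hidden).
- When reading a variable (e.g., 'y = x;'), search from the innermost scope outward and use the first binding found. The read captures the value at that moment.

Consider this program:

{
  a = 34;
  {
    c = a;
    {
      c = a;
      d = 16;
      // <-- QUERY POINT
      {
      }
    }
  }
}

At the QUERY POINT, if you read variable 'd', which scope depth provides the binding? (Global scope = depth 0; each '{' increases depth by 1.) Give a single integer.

Step 1: enter scope (depth=1)
Step 2: declare a=34 at depth 1
Step 3: enter scope (depth=2)
Step 4: declare c=(read a)=34 at depth 2
Step 5: enter scope (depth=3)
Step 6: declare c=(read a)=34 at depth 3
Step 7: declare d=16 at depth 3
Visible at query point: a=34 c=34 d=16

Answer: 3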